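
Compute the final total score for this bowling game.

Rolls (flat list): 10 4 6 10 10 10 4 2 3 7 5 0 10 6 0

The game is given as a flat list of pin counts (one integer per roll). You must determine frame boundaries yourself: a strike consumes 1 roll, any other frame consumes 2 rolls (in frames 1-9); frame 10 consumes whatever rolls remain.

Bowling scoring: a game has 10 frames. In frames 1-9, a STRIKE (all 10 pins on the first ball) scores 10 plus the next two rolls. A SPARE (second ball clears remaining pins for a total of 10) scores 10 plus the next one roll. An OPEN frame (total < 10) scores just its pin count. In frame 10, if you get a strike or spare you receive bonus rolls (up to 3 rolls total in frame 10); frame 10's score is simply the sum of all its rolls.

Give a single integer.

Answer: 158

Derivation:
Frame 1: STRIKE. 10 + next two rolls (4+6) = 20. Cumulative: 20
Frame 2: SPARE (4+6=10). 10 + next roll (10) = 20. Cumulative: 40
Frame 3: STRIKE. 10 + next two rolls (10+10) = 30. Cumulative: 70
Frame 4: STRIKE. 10 + next two rolls (10+4) = 24. Cumulative: 94
Frame 5: STRIKE. 10 + next two rolls (4+2) = 16. Cumulative: 110
Frame 6: OPEN (4+2=6). Cumulative: 116
Frame 7: SPARE (3+7=10). 10 + next roll (5) = 15. Cumulative: 131
Frame 8: OPEN (5+0=5). Cumulative: 136
Frame 9: STRIKE. 10 + next two rolls (6+0) = 16. Cumulative: 152
Frame 10: OPEN. Sum of all frame-10 rolls (6+0) = 6. Cumulative: 158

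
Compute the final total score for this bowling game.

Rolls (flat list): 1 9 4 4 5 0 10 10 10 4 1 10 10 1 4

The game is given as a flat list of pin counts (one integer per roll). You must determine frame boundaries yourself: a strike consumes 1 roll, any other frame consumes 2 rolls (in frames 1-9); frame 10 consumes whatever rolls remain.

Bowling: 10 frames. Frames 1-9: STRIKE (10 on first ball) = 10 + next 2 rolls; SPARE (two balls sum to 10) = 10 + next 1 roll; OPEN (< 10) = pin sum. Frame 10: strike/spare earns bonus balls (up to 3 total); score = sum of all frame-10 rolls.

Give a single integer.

Answer: 142

Derivation:
Frame 1: SPARE (1+9=10). 10 + next roll (4) = 14. Cumulative: 14
Frame 2: OPEN (4+4=8). Cumulative: 22
Frame 3: OPEN (5+0=5). Cumulative: 27
Frame 4: STRIKE. 10 + next two rolls (10+10) = 30. Cumulative: 57
Frame 5: STRIKE. 10 + next two rolls (10+4) = 24. Cumulative: 81
Frame 6: STRIKE. 10 + next two rolls (4+1) = 15. Cumulative: 96
Frame 7: OPEN (4+1=5). Cumulative: 101
Frame 8: STRIKE. 10 + next two rolls (10+1) = 21. Cumulative: 122
Frame 9: STRIKE. 10 + next two rolls (1+4) = 15. Cumulative: 137
Frame 10: OPEN. Sum of all frame-10 rolls (1+4) = 5. Cumulative: 142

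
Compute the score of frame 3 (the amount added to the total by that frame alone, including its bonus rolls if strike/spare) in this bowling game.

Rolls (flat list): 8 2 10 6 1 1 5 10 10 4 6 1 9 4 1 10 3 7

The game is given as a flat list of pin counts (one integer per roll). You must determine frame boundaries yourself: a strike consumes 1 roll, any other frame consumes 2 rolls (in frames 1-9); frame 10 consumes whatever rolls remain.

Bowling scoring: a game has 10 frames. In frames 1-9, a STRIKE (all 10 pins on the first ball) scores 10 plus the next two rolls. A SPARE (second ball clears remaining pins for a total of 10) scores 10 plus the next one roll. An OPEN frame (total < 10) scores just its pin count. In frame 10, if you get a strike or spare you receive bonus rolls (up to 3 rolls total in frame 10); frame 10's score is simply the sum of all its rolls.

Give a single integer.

Answer: 7

Derivation:
Frame 1: SPARE (8+2=10). 10 + next roll (10) = 20. Cumulative: 20
Frame 2: STRIKE. 10 + next two rolls (6+1) = 17. Cumulative: 37
Frame 3: OPEN (6+1=7). Cumulative: 44
Frame 4: OPEN (1+5=6). Cumulative: 50
Frame 5: STRIKE. 10 + next two rolls (10+4) = 24. Cumulative: 74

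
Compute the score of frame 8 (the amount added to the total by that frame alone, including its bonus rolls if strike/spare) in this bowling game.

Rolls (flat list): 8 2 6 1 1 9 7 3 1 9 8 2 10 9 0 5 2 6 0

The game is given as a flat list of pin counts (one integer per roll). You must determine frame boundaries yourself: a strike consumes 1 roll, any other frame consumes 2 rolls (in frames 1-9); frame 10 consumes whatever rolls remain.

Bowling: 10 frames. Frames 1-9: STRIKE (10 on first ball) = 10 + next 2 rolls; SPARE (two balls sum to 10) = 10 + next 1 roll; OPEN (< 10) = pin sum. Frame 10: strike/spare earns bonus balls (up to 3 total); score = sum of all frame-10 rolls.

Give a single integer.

Answer: 9

Derivation:
Frame 1: SPARE (8+2=10). 10 + next roll (6) = 16. Cumulative: 16
Frame 2: OPEN (6+1=7). Cumulative: 23
Frame 3: SPARE (1+9=10). 10 + next roll (7) = 17. Cumulative: 40
Frame 4: SPARE (7+3=10). 10 + next roll (1) = 11. Cumulative: 51
Frame 5: SPARE (1+9=10). 10 + next roll (8) = 18. Cumulative: 69
Frame 6: SPARE (8+2=10). 10 + next roll (10) = 20. Cumulative: 89
Frame 7: STRIKE. 10 + next two rolls (9+0) = 19. Cumulative: 108
Frame 8: OPEN (9+0=9). Cumulative: 117
Frame 9: OPEN (5+2=7). Cumulative: 124
Frame 10: OPEN. Sum of all frame-10 rolls (6+0) = 6. Cumulative: 130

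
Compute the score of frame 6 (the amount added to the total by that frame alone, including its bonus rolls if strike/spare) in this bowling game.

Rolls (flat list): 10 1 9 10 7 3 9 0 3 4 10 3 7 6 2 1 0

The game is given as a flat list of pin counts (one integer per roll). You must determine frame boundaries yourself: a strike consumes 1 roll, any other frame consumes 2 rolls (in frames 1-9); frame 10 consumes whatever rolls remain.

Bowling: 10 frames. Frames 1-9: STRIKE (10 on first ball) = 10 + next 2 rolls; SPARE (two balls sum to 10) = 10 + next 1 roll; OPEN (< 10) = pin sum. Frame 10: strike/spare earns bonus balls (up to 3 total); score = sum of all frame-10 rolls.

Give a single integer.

Frame 1: STRIKE. 10 + next two rolls (1+9) = 20. Cumulative: 20
Frame 2: SPARE (1+9=10). 10 + next roll (10) = 20. Cumulative: 40
Frame 3: STRIKE. 10 + next two rolls (7+3) = 20. Cumulative: 60
Frame 4: SPARE (7+3=10). 10 + next roll (9) = 19. Cumulative: 79
Frame 5: OPEN (9+0=9). Cumulative: 88
Frame 6: OPEN (3+4=7). Cumulative: 95
Frame 7: STRIKE. 10 + next two rolls (3+7) = 20. Cumulative: 115
Frame 8: SPARE (3+7=10). 10 + next roll (6) = 16. Cumulative: 131

Answer: 7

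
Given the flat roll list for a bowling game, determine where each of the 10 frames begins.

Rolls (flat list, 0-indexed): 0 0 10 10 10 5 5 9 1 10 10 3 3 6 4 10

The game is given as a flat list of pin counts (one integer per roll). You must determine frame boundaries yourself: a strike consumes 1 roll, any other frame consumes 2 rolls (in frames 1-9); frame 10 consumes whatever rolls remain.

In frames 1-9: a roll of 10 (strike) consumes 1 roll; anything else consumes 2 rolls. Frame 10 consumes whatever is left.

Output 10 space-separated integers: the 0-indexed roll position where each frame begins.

Frame 1 starts at roll index 0: rolls=0,0 (sum=0), consumes 2 rolls
Frame 2 starts at roll index 2: roll=10 (strike), consumes 1 roll
Frame 3 starts at roll index 3: roll=10 (strike), consumes 1 roll
Frame 4 starts at roll index 4: roll=10 (strike), consumes 1 roll
Frame 5 starts at roll index 5: rolls=5,5 (sum=10), consumes 2 rolls
Frame 6 starts at roll index 7: rolls=9,1 (sum=10), consumes 2 rolls
Frame 7 starts at roll index 9: roll=10 (strike), consumes 1 roll
Frame 8 starts at roll index 10: roll=10 (strike), consumes 1 roll
Frame 9 starts at roll index 11: rolls=3,3 (sum=6), consumes 2 rolls
Frame 10 starts at roll index 13: 3 remaining rolls

Answer: 0 2 3 4 5 7 9 10 11 13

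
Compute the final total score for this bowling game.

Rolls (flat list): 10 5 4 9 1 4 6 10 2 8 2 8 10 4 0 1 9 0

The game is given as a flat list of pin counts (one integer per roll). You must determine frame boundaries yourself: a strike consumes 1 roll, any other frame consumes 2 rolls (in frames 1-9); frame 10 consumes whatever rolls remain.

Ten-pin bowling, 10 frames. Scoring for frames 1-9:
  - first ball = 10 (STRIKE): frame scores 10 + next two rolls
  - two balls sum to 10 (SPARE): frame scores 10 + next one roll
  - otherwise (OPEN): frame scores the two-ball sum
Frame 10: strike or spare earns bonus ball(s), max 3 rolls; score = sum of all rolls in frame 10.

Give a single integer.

Answer: 142

Derivation:
Frame 1: STRIKE. 10 + next two rolls (5+4) = 19. Cumulative: 19
Frame 2: OPEN (5+4=9). Cumulative: 28
Frame 3: SPARE (9+1=10). 10 + next roll (4) = 14. Cumulative: 42
Frame 4: SPARE (4+6=10). 10 + next roll (10) = 20. Cumulative: 62
Frame 5: STRIKE. 10 + next two rolls (2+8) = 20. Cumulative: 82
Frame 6: SPARE (2+8=10). 10 + next roll (2) = 12. Cumulative: 94
Frame 7: SPARE (2+8=10). 10 + next roll (10) = 20. Cumulative: 114
Frame 8: STRIKE. 10 + next two rolls (4+0) = 14. Cumulative: 128
Frame 9: OPEN (4+0=4). Cumulative: 132
Frame 10: SPARE. Sum of all frame-10 rolls (1+9+0) = 10. Cumulative: 142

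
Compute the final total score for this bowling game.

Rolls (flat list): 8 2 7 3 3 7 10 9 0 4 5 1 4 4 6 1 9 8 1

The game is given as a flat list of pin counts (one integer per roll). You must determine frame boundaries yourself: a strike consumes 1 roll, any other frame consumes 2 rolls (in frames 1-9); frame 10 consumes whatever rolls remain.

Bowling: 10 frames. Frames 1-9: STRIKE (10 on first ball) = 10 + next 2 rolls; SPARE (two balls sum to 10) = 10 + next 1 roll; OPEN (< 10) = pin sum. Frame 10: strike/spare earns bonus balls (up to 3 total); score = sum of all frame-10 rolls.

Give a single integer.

Answer: 130

Derivation:
Frame 1: SPARE (8+2=10). 10 + next roll (7) = 17. Cumulative: 17
Frame 2: SPARE (7+3=10). 10 + next roll (3) = 13. Cumulative: 30
Frame 3: SPARE (3+7=10). 10 + next roll (10) = 20. Cumulative: 50
Frame 4: STRIKE. 10 + next two rolls (9+0) = 19. Cumulative: 69
Frame 5: OPEN (9+0=9). Cumulative: 78
Frame 6: OPEN (4+5=9). Cumulative: 87
Frame 7: OPEN (1+4=5). Cumulative: 92
Frame 8: SPARE (4+6=10). 10 + next roll (1) = 11. Cumulative: 103
Frame 9: SPARE (1+9=10). 10 + next roll (8) = 18. Cumulative: 121
Frame 10: OPEN. Sum of all frame-10 rolls (8+1) = 9. Cumulative: 130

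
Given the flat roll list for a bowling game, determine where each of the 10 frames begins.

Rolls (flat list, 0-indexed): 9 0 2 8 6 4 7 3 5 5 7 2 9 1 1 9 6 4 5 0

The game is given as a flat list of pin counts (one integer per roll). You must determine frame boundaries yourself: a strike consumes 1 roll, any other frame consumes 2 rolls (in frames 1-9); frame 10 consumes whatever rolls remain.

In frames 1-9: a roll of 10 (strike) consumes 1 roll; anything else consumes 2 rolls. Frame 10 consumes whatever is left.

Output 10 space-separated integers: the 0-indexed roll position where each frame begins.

Frame 1 starts at roll index 0: rolls=9,0 (sum=9), consumes 2 rolls
Frame 2 starts at roll index 2: rolls=2,8 (sum=10), consumes 2 rolls
Frame 3 starts at roll index 4: rolls=6,4 (sum=10), consumes 2 rolls
Frame 4 starts at roll index 6: rolls=7,3 (sum=10), consumes 2 rolls
Frame 5 starts at roll index 8: rolls=5,5 (sum=10), consumes 2 rolls
Frame 6 starts at roll index 10: rolls=7,2 (sum=9), consumes 2 rolls
Frame 7 starts at roll index 12: rolls=9,1 (sum=10), consumes 2 rolls
Frame 8 starts at roll index 14: rolls=1,9 (sum=10), consumes 2 rolls
Frame 9 starts at roll index 16: rolls=6,4 (sum=10), consumes 2 rolls
Frame 10 starts at roll index 18: 2 remaining rolls

Answer: 0 2 4 6 8 10 12 14 16 18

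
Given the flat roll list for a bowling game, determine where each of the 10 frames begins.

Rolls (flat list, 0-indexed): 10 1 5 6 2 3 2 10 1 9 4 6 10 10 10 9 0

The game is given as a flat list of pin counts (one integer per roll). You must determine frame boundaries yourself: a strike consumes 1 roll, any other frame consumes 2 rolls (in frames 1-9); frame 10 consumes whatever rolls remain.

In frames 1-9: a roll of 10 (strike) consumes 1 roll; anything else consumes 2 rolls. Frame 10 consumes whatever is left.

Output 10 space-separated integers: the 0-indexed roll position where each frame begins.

Frame 1 starts at roll index 0: roll=10 (strike), consumes 1 roll
Frame 2 starts at roll index 1: rolls=1,5 (sum=6), consumes 2 rolls
Frame 3 starts at roll index 3: rolls=6,2 (sum=8), consumes 2 rolls
Frame 4 starts at roll index 5: rolls=3,2 (sum=5), consumes 2 rolls
Frame 5 starts at roll index 7: roll=10 (strike), consumes 1 roll
Frame 6 starts at roll index 8: rolls=1,9 (sum=10), consumes 2 rolls
Frame 7 starts at roll index 10: rolls=4,6 (sum=10), consumes 2 rolls
Frame 8 starts at roll index 12: roll=10 (strike), consumes 1 roll
Frame 9 starts at roll index 13: roll=10 (strike), consumes 1 roll
Frame 10 starts at roll index 14: 3 remaining rolls

Answer: 0 1 3 5 7 8 10 12 13 14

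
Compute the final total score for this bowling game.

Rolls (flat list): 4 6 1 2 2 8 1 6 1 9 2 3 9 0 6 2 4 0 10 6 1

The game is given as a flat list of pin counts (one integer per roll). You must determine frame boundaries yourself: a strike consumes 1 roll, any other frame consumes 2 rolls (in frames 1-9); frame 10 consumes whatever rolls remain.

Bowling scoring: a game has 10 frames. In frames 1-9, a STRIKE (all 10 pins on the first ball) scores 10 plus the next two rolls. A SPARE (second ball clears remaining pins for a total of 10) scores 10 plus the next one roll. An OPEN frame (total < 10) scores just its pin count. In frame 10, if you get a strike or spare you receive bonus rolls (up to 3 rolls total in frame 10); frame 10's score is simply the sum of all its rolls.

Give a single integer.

Answer: 87

Derivation:
Frame 1: SPARE (4+6=10). 10 + next roll (1) = 11. Cumulative: 11
Frame 2: OPEN (1+2=3). Cumulative: 14
Frame 3: SPARE (2+8=10). 10 + next roll (1) = 11. Cumulative: 25
Frame 4: OPEN (1+6=7). Cumulative: 32
Frame 5: SPARE (1+9=10). 10 + next roll (2) = 12. Cumulative: 44
Frame 6: OPEN (2+3=5). Cumulative: 49
Frame 7: OPEN (9+0=9). Cumulative: 58
Frame 8: OPEN (6+2=8). Cumulative: 66
Frame 9: OPEN (4+0=4). Cumulative: 70
Frame 10: STRIKE. Sum of all frame-10 rolls (10+6+1) = 17. Cumulative: 87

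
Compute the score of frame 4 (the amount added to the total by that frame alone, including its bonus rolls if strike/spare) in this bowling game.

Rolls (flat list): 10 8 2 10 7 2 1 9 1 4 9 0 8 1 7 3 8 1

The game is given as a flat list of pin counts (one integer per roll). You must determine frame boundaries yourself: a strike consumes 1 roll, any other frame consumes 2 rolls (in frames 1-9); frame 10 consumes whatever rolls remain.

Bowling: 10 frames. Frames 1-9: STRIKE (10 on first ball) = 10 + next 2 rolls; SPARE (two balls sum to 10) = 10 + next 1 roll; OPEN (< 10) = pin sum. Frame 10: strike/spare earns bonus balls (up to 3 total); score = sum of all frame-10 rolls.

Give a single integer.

Frame 1: STRIKE. 10 + next two rolls (8+2) = 20. Cumulative: 20
Frame 2: SPARE (8+2=10). 10 + next roll (10) = 20. Cumulative: 40
Frame 3: STRIKE. 10 + next two rolls (7+2) = 19. Cumulative: 59
Frame 4: OPEN (7+2=9). Cumulative: 68
Frame 5: SPARE (1+9=10). 10 + next roll (1) = 11. Cumulative: 79
Frame 6: OPEN (1+4=5). Cumulative: 84

Answer: 9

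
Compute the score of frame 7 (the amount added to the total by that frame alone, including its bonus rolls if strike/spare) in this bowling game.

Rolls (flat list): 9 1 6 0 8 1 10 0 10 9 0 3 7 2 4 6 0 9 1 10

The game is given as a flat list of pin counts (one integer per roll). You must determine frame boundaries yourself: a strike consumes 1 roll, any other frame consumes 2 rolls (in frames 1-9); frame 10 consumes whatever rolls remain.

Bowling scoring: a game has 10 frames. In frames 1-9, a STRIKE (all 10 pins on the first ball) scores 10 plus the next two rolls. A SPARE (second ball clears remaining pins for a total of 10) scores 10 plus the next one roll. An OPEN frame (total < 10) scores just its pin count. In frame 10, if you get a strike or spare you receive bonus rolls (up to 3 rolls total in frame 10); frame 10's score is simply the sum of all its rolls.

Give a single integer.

Frame 1: SPARE (9+1=10). 10 + next roll (6) = 16. Cumulative: 16
Frame 2: OPEN (6+0=6). Cumulative: 22
Frame 3: OPEN (8+1=9). Cumulative: 31
Frame 4: STRIKE. 10 + next two rolls (0+10) = 20. Cumulative: 51
Frame 5: SPARE (0+10=10). 10 + next roll (9) = 19. Cumulative: 70
Frame 6: OPEN (9+0=9). Cumulative: 79
Frame 7: SPARE (3+7=10). 10 + next roll (2) = 12. Cumulative: 91
Frame 8: OPEN (2+4=6). Cumulative: 97
Frame 9: OPEN (6+0=6). Cumulative: 103

Answer: 12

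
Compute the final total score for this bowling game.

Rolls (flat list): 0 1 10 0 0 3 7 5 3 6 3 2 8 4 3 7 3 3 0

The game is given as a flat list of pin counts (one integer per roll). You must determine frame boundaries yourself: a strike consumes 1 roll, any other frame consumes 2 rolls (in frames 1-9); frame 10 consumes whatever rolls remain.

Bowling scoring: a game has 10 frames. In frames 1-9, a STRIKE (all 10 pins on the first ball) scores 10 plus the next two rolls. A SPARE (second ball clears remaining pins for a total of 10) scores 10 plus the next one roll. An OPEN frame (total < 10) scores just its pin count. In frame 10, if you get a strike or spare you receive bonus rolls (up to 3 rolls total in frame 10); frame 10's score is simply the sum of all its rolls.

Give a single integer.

Frame 1: OPEN (0+1=1). Cumulative: 1
Frame 2: STRIKE. 10 + next two rolls (0+0) = 10. Cumulative: 11
Frame 3: OPEN (0+0=0). Cumulative: 11
Frame 4: SPARE (3+7=10). 10 + next roll (5) = 15. Cumulative: 26
Frame 5: OPEN (5+3=8). Cumulative: 34
Frame 6: OPEN (6+3=9). Cumulative: 43
Frame 7: SPARE (2+8=10). 10 + next roll (4) = 14. Cumulative: 57
Frame 8: OPEN (4+3=7). Cumulative: 64
Frame 9: SPARE (7+3=10). 10 + next roll (3) = 13. Cumulative: 77
Frame 10: OPEN. Sum of all frame-10 rolls (3+0) = 3. Cumulative: 80

Answer: 80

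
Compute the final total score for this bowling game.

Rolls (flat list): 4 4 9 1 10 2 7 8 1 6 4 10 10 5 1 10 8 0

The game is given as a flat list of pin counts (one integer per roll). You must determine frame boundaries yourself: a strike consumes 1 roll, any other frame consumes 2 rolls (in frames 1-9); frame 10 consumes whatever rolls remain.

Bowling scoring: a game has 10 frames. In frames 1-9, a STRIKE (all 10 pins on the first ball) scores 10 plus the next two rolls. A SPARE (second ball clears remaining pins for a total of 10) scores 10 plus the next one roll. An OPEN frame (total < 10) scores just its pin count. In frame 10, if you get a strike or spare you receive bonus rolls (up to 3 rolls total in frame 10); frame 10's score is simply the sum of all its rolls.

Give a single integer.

Frame 1: OPEN (4+4=8). Cumulative: 8
Frame 2: SPARE (9+1=10). 10 + next roll (10) = 20. Cumulative: 28
Frame 3: STRIKE. 10 + next two rolls (2+7) = 19. Cumulative: 47
Frame 4: OPEN (2+7=9). Cumulative: 56
Frame 5: OPEN (8+1=9). Cumulative: 65
Frame 6: SPARE (6+4=10). 10 + next roll (10) = 20. Cumulative: 85
Frame 7: STRIKE. 10 + next two rolls (10+5) = 25. Cumulative: 110
Frame 8: STRIKE. 10 + next two rolls (5+1) = 16. Cumulative: 126
Frame 9: OPEN (5+1=6). Cumulative: 132
Frame 10: STRIKE. Sum of all frame-10 rolls (10+8+0) = 18. Cumulative: 150

Answer: 150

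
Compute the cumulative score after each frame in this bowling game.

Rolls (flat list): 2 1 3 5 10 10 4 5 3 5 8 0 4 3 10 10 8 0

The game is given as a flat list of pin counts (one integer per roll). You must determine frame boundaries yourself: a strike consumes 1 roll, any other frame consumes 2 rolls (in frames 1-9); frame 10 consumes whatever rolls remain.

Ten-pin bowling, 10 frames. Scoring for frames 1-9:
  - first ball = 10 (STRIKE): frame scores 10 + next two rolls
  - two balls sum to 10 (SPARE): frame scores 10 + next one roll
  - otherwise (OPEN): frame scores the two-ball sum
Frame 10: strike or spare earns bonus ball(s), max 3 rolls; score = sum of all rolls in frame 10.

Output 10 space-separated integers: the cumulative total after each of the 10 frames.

Frame 1: OPEN (2+1=3). Cumulative: 3
Frame 2: OPEN (3+5=8). Cumulative: 11
Frame 3: STRIKE. 10 + next two rolls (10+4) = 24. Cumulative: 35
Frame 4: STRIKE. 10 + next two rolls (4+5) = 19. Cumulative: 54
Frame 5: OPEN (4+5=9). Cumulative: 63
Frame 6: OPEN (3+5=8). Cumulative: 71
Frame 7: OPEN (8+0=8). Cumulative: 79
Frame 8: OPEN (4+3=7). Cumulative: 86
Frame 9: STRIKE. 10 + next two rolls (10+8) = 28. Cumulative: 114
Frame 10: STRIKE. Sum of all frame-10 rolls (10+8+0) = 18. Cumulative: 132

Answer: 3 11 35 54 63 71 79 86 114 132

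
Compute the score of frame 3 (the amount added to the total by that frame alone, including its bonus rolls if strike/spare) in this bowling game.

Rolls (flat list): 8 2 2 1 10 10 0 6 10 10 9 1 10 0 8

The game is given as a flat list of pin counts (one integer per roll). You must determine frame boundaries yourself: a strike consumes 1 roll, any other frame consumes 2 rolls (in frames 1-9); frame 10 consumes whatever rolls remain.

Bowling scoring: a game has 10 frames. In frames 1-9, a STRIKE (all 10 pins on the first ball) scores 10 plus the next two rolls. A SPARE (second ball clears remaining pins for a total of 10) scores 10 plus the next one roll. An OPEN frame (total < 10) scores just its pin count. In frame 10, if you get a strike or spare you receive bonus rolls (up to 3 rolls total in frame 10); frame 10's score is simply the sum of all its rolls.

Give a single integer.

Answer: 20

Derivation:
Frame 1: SPARE (8+2=10). 10 + next roll (2) = 12. Cumulative: 12
Frame 2: OPEN (2+1=3). Cumulative: 15
Frame 3: STRIKE. 10 + next two rolls (10+0) = 20. Cumulative: 35
Frame 4: STRIKE. 10 + next two rolls (0+6) = 16. Cumulative: 51
Frame 5: OPEN (0+6=6). Cumulative: 57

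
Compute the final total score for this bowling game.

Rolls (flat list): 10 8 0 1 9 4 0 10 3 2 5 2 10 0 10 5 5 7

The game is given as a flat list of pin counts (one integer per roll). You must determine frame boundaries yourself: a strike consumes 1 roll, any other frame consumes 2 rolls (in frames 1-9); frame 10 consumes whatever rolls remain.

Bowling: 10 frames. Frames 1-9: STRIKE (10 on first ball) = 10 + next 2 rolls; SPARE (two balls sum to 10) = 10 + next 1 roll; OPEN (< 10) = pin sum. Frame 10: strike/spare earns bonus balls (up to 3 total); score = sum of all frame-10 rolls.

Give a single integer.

Answer: 123

Derivation:
Frame 1: STRIKE. 10 + next two rolls (8+0) = 18. Cumulative: 18
Frame 2: OPEN (8+0=8). Cumulative: 26
Frame 3: SPARE (1+9=10). 10 + next roll (4) = 14. Cumulative: 40
Frame 4: OPEN (4+0=4). Cumulative: 44
Frame 5: STRIKE. 10 + next two rolls (3+2) = 15. Cumulative: 59
Frame 6: OPEN (3+2=5). Cumulative: 64
Frame 7: OPEN (5+2=7). Cumulative: 71
Frame 8: STRIKE. 10 + next two rolls (0+10) = 20. Cumulative: 91
Frame 9: SPARE (0+10=10). 10 + next roll (5) = 15. Cumulative: 106
Frame 10: SPARE. Sum of all frame-10 rolls (5+5+7) = 17. Cumulative: 123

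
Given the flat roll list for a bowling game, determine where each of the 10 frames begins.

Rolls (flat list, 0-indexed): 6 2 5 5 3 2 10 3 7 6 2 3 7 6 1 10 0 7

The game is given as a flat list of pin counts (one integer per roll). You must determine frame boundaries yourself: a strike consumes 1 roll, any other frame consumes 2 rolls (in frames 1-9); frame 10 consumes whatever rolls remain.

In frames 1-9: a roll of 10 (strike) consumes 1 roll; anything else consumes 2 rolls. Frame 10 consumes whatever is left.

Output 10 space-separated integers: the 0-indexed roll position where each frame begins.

Frame 1 starts at roll index 0: rolls=6,2 (sum=8), consumes 2 rolls
Frame 2 starts at roll index 2: rolls=5,5 (sum=10), consumes 2 rolls
Frame 3 starts at roll index 4: rolls=3,2 (sum=5), consumes 2 rolls
Frame 4 starts at roll index 6: roll=10 (strike), consumes 1 roll
Frame 5 starts at roll index 7: rolls=3,7 (sum=10), consumes 2 rolls
Frame 6 starts at roll index 9: rolls=6,2 (sum=8), consumes 2 rolls
Frame 7 starts at roll index 11: rolls=3,7 (sum=10), consumes 2 rolls
Frame 8 starts at roll index 13: rolls=6,1 (sum=7), consumes 2 rolls
Frame 9 starts at roll index 15: roll=10 (strike), consumes 1 roll
Frame 10 starts at roll index 16: 2 remaining rolls

Answer: 0 2 4 6 7 9 11 13 15 16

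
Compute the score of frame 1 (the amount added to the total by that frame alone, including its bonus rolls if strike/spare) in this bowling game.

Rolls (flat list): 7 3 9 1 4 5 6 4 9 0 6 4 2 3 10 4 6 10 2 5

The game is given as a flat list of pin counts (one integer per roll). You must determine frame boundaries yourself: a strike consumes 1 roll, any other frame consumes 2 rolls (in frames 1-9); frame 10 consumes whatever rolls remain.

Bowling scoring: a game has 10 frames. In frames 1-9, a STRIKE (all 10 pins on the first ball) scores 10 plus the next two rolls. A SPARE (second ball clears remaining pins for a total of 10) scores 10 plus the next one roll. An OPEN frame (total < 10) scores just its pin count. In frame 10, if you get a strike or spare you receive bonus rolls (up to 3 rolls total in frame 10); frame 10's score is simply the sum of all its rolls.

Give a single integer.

Frame 1: SPARE (7+3=10). 10 + next roll (9) = 19. Cumulative: 19
Frame 2: SPARE (9+1=10). 10 + next roll (4) = 14. Cumulative: 33
Frame 3: OPEN (4+5=9). Cumulative: 42

Answer: 19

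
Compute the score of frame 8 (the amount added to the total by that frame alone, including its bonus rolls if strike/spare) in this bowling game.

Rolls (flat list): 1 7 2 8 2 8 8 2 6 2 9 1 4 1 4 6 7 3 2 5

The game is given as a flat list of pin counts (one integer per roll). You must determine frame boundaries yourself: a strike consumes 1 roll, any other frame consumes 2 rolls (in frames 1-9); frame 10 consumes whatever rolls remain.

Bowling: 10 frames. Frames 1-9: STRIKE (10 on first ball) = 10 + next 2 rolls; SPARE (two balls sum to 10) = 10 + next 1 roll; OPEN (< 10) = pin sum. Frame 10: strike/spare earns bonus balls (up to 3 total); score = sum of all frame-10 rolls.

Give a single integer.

Answer: 17

Derivation:
Frame 1: OPEN (1+7=8). Cumulative: 8
Frame 2: SPARE (2+8=10). 10 + next roll (2) = 12. Cumulative: 20
Frame 3: SPARE (2+8=10). 10 + next roll (8) = 18. Cumulative: 38
Frame 4: SPARE (8+2=10). 10 + next roll (6) = 16. Cumulative: 54
Frame 5: OPEN (6+2=8). Cumulative: 62
Frame 6: SPARE (9+1=10). 10 + next roll (4) = 14. Cumulative: 76
Frame 7: OPEN (4+1=5). Cumulative: 81
Frame 8: SPARE (4+6=10). 10 + next roll (7) = 17. Cumulative: 98
Frame 9: SPARE (7+3=10). 10 + next roll (2) = 12. Cumulative: 110
Frame 10: OPEN. Sum of all frame-10 rolls (2+5) = 7. Cumulative: 117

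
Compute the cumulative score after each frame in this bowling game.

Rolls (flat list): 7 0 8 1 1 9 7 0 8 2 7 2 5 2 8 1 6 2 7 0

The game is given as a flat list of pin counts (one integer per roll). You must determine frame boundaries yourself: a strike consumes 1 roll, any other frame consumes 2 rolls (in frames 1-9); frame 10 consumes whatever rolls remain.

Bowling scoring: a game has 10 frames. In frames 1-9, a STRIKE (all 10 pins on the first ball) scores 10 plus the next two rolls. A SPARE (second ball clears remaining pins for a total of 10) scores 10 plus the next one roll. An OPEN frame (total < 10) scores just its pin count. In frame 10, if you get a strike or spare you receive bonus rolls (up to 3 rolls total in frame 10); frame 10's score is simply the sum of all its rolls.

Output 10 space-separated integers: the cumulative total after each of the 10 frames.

Answer: 7 16 33 40 57 66 73 82 90 97

Derivation:
Frame 1: OPEN (7+0=7). Cumulative: 7
Frame 2: OPEN (8+1=9). Cumulative: 16
Frame 3: SPARE (1+9=10). 10 + next roll (7) = 17. Cumulative: 33
Frame 4: OPEN (7+0=7). Cumulative: 40
Frame 5: SPARE (8+2=10). 10 + next roll (7) = 17. Cumulative: 57
Frame 6: OPEN (7+2=9). Cumulative: 66
Frame 7: OPEN (5+2=7). Cumulative: 73
Frame 8: OPEN (8+1=9). Cumulative: 82
Frame 9: OPEN (6+2=8). Cumulative: 90
Frame 10: OPEN. Sum of all frame-10 rolls (7+0) = 7. Cumulative: 97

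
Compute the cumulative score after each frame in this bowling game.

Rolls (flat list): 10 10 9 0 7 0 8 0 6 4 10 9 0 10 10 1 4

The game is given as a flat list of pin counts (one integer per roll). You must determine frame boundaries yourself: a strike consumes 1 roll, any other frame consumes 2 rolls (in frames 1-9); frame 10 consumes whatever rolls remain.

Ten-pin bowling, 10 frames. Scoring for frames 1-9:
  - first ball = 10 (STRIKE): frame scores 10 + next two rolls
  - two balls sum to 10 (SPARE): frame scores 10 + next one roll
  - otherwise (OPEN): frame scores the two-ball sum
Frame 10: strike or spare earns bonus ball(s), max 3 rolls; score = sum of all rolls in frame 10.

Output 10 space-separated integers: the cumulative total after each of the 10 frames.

Frame 1: STRIKE. 10 + next two rolls (10+9) = 29. Cumulative: 29
Frame 2: STRIKE. 10 + next two rolls (9+0) = 19. Cumulative: 48
Frame 3: OPEN (9+0=9). Cumulative: 57
Frame 4: OPEN (7+0=7). Cumulative: 64
Frame 5: OPEN (8+0=8). Cumulative: 72
Frame 6: SPARE (6+4=10). 10 + next roll (10) = 20. Cumulative: 92
Frame 7: STRIKE. 10 + next two rolls (9+0) = 19. Cumulative: 111
Frame 8: OPEN (9+0=9). Cumulative: 120
Frame 9: STRIKE. 10 + next two rolls (10+1) = 21. Cumulative: 141
Frame 10: STRIKE. Sum of all frame-10 rolls (10+1+4) = 15. Cumulative: 156

Answer: 29 48 57 64 72 92 111 120 141 156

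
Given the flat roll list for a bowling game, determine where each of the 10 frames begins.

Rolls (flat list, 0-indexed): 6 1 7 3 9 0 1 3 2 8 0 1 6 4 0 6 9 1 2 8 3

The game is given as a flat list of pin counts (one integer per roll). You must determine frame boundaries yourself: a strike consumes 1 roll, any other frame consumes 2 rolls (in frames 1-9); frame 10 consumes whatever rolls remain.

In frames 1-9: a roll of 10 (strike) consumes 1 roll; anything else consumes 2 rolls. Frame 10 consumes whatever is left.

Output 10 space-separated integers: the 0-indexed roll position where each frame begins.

Answer: 0 2 4 6 8 10 12 14 16 18

Derivation:
Frame 1 starts at roll index 0: rolls=6,1 (sum=7), consumes 2 rolls
Frame 2 starts at roll index 2: rolls=7,3 (sum=10), consumes 2 rolls
Frame 3 starts at roll index 4: rolls=9,0 (sum=9), consumes 2 rolls
Frame 4 starts at roll index 6: rolls=1,3 (sum=4), consumes 2 rolls
Frame 5 starts at roll index 8: rolls=2,8 (sum=10), consumes 2 rolls
Frame 6 starts at roll index 10: rolls=0,1 (sum=1), consumes 2 rolls
Frame 7 starts at roll index 12: rolls=6,4 (sum=10), consumes 2 rolls
Frame 8 starts at roll index 14: rolls=0,6 (sum=6), consumes 2 rolls
Frame 9 starts at roll index 16: rolls=9,1 (sum=10), consumes 2 rolls
Frame 10 starts at roll index 18: 3 remaining rolls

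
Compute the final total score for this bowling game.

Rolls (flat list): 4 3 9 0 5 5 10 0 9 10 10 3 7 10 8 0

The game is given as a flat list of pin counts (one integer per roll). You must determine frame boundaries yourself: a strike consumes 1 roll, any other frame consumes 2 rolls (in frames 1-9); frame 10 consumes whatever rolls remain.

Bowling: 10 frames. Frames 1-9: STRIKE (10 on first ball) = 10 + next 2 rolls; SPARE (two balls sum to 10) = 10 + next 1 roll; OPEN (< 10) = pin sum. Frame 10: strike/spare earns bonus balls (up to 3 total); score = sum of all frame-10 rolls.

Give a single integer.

Frame 1: OPEN (4+3=7). Cumulative: 7
Frame 2: OPEN (9+0=9). Cumulative: 16
Frame 3: SPARE (5+5=10). 10 + next roll (10) = 20. Cumulative: 36
Frame 4: STRIKE. 10 + next two rolls (0+9) = 19. Cumulative: 55
Frame 5: OPEN (0+9=9). Cumulative: 64
Frame 6: STRIKE. 10 + next two rolls (10+3) = 23. Cumulative: 87
Frame 7: STRIKE. 10 + next two rolls (3+7) = 20. Cumulative: 107
Frame 8: SPARE (3+7=10). 10 + next roll (10) = 20. Cumulative: 127
Frame 9: STRIKE. 10 + next two rolls (8+0) = 18. Cumulative: 145
Frame 10: OPEN. Sum of all frame-10 rolls (8+0) = 8. Cumulative: 153

Answer: 153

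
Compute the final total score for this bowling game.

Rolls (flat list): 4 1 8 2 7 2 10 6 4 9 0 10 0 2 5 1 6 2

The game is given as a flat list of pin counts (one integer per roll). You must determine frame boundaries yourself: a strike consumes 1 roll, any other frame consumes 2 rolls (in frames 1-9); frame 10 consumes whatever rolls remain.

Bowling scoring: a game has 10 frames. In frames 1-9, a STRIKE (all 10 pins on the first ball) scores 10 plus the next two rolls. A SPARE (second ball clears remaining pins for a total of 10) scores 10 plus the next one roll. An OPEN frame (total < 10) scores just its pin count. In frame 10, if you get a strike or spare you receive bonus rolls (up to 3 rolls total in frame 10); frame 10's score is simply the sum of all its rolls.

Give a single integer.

Answer: 107

Derivation:
Frame 1: OPEN (4+1=5). Cumulative: 5
Frame 2: SPARE (8+2=10). 10 + next roll (7) = 17. Cumulative: 22
Frame 3: OPEN (7+2=9). Cumulative: 31
Frame 4: STRIKE. 10 + next two rolls (6+4) = 20. Cumulative: 51
Frame 5: SPARE (6+4=10). 10 + next roll (9) = 19. Cumulative: 70
Frame 6: OPEN (9+0=9). Cumulative: 79
Frame 7: STRIKE. 10 + next two rolls (0+2) = 12. Cumulative: 91
Frame 8: OPEN (0+2=2). Cumulative: 93
Frame 9: OPEN (5+1=6). Cumulative: 99
Frame 10: OPEN. Sum of all frame-10 rolls (6+2) = 8. Cumulative: 107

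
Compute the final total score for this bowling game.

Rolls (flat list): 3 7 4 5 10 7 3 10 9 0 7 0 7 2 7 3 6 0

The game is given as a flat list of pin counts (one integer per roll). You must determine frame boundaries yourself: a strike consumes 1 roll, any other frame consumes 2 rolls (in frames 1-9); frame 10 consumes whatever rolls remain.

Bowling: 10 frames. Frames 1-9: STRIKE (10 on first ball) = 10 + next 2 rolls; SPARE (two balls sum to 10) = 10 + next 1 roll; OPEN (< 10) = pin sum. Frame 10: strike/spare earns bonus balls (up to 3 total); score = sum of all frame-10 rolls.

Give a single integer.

Answer: 129

Derivation:
Frame 1: SPARE (3+7=10). 10 + next roll (4) = 14. Cumulative: 14
Frame 2: OPEN (4+5=9). Cumulative: 23
Frame 3: STRIKE. 10 + next two rolls (7+3) = 20. Cumulative: 43
Frame 4: SPARE (7+3=10). 10 + next roll (10) = 20. Cumulative: 63
Frame 5: STRIKE. 10 + next two rolls (9+0) = 19. Cumulative: 82
Frame 6: OPEN (9+0=9). Cumulative: 91
Frame 7: OPEN (7+0=7). Cumulative: 98
Frame 8: OPEN (7+2=9). Cumulative: 107
Frame 9: SPARE (7+3=10). 10 + next roll (6) = 16. Cumulative: 123
Frame 10: OPEN. Sum of all frame-10 rolls (6+0) = 6. Cumulative: 129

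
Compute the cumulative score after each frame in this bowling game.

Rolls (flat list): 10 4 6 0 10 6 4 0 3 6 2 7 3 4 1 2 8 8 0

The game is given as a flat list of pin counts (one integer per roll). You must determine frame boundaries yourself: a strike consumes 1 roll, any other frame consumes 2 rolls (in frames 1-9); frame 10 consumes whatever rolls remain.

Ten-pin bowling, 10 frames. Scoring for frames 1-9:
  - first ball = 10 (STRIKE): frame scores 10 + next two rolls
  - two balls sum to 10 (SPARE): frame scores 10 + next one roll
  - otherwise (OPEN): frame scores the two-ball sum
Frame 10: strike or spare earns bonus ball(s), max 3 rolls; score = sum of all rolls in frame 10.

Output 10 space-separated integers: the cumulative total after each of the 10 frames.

Frame 1: STRIKE. 10 + next two rolls (4+6) = 20. Cumulative: 20
Frame 2: SPARE (4+6=10). 10 + next roll (0) = 10. Cumulative: 30
Frame 3: SPARE (0+10=10). 10 + next roll (6) = 16. Cumulative: 46
Frame 4: SPARE (6+4=10). 10 + next roll (0) = 10. Cumulative: 56
Frame 5: OPEN (0+3=3). Cumulative: 59
Frame 6: OPEN (6+2=8). Cumulative: 67
Frame 7: SPARE (7+3=10). 10 + next roll (4) = 14. Cumulative: 81
Frame 8: OPEN (4+1=5). Cumulative: 86
Frame 9: SPARE (2+8=10). 10 + next roll (8) = 18. Cumulative: 104
Frame 10: OPEN. Sum of all frame-10 rolls (8+0) = 8. Cumulative: 112

Answer: 20 30 46 56 59 67 81 86 104 112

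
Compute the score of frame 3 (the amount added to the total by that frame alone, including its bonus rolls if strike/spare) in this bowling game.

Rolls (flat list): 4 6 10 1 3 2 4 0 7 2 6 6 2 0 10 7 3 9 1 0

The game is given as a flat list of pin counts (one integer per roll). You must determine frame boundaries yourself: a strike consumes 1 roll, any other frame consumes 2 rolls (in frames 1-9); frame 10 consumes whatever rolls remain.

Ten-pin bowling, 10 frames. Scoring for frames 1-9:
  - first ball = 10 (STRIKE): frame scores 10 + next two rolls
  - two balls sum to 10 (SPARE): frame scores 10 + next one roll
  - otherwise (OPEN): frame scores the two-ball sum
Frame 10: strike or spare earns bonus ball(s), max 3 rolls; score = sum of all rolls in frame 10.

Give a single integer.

Answer: 4

Derivation:
Frame 1: SPARE (4+6=10). 10 + next roll (10) = 20. Cumulative: 20
Frame 2: STRIKE. 10 + next two rolls (1+3) = 14. Cumulative: 34
Frame 3: OPEN (1+3=4). Cumulative: 38
Frame 4: OPEN (2+4=6). Cumulative: 44
Frame 5: OPEN (0+7=7). Cumulative: 51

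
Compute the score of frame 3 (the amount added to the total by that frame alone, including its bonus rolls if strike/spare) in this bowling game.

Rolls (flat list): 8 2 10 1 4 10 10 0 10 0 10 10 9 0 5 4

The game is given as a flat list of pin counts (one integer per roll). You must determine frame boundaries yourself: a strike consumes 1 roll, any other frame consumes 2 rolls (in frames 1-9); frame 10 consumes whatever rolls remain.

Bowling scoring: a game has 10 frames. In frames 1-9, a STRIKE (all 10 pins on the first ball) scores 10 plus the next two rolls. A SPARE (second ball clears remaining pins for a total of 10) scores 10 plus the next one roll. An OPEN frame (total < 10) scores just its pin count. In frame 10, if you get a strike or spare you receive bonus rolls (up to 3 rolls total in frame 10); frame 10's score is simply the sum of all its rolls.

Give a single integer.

Frame 1: SPARE (8+2=10). 10 + next roll (10) = 20. Cumulative: 20
Frame 2: STRIKE. 10 + next two rolls (1+4) = 15. Cumulative: 35
Frame 3: OPEN (1+4=5). Cumulative: 40
Frame 4: STRIKE. 10 + next two rolls (10+0) = 20. Cumulative: 60
Frame 5: STRIKE. 10 + next two rolls (0+10) = 20. Cumulative: 80

Answer: 5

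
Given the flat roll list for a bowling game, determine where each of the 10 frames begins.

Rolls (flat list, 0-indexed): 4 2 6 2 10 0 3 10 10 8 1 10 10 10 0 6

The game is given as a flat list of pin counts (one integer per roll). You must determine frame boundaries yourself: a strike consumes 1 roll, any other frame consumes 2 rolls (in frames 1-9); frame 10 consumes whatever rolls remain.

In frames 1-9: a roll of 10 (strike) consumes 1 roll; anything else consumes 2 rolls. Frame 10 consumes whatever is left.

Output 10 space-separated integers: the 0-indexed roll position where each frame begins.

Frame 1 starts at roll index 0: rolls=4,2 (sum=6), consumes 2 rolls
Frame 2 starts at roll index 2: rolls=6,2 (sum=8), consumes 2 rolls
Frame 3 starts at roll index 4: roll=10 (strike), consumes 1 roll
Frame 4 starts at roll index 5: rolls=0,3 (sum=3), consumes 2 rolls
Frame 5 starts at roll index 7: roll=10 (strike), consumes 1 roll
Frame 6 starts at roll index 8: roll=10 (strike), consumes 1 roll
Frame 7 starts at roll index 9: rolls=8,1 (sum=9), consumes 2 rolls
Frame 8 starts at roll index 11: roll=10 (strike), consumes 1 roll
Frame 9 starts at roll index 12: roll=10 (strike), consumes 1 roll
Frame 10 starts at roll index 13: 3 remaining rolls

Answer: 0 2 4 5 7 8 9 11 12 13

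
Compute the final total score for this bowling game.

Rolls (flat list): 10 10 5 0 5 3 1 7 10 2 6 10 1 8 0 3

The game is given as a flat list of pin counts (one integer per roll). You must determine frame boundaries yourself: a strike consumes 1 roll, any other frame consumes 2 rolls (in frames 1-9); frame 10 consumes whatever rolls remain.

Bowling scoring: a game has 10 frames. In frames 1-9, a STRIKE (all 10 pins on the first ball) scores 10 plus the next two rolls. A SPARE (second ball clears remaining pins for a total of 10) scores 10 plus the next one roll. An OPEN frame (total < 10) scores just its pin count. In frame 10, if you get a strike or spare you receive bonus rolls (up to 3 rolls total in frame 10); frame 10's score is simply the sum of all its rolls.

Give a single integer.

Answer: 118

Derivation:
Frame 1: STRIKE. 10 + next two rolls (10+5) = 25. Cumulative: 25
Frame 2: STRIKE. 10 + next two rolls (5+0) = 15. Cumulative: 40
Frame 3: OPEN (5+0=5). Cumulative: 45
Frame 4: OPEN (5+3=8). Cumulative: 53
Frame 5: OPEN (1+7=8). Cumulative: 61
Frame 6: STRIKE. 10 + next two rolls (2+6) = 18. Cumulative: 79
Frame 7: OPEN (2+6=8). Cumulative: 87
Frame 8: STRIKE. 10 + next two rolls (1+8) = 19. Cumulative: 106
Frame 9: OPEN (1+8=9). Cumulative: 115
Frame 10: OPEN. Sum of all frame-10 rolls (0+3) = 3. Cumulative: 118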